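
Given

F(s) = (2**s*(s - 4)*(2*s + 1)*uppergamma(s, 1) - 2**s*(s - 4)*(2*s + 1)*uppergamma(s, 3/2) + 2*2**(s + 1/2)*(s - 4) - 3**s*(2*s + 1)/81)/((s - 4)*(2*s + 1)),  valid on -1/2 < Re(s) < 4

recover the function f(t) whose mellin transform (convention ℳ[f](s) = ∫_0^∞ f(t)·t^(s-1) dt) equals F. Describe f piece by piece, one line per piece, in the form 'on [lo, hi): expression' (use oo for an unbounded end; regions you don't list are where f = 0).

treat the 3 regions marked off by 2, 3 separately and sum
∫ over [0, 2) of sqrt(t)·t^(s-1) joins the sum
for t in [2, 3): the term is ∫ exp(-t/2)·t^(s-1)
segment [3, ∞) carries t**(-4); integrate it

on [0, 2): sqrt(t)
on [2, 3): exp(-t/2)
on [3, oo): t**(-4)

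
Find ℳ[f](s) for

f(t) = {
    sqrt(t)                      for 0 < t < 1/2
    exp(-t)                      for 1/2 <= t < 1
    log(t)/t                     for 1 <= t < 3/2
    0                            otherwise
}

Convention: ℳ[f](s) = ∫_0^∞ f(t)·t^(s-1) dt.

treat the 3 regions marked off by 1/2, 1 separately and sum
on [0, 1/2) integrate f = sqrt(t) against the kernel
segment [1/2, 1) carries exp(-t); integrate it
segment [1, 3/2) carries log(t)/t; integrate it

(3*2**s*(2*s + 1)*(s**2 - 2*s + 1)*uppergamma(s, 1/2) - 3*2**s*(2*s + 1)*(s**2 - 2*s + 1)*uppergamma(s, 1) + 3*2**s*(2*s + 1) + 3**s*s*(2*s + 1)*(-2*log(2) + 2*log(3)) - 2*3**s*(2*s + 1) + 3**s*(2*s + 1)*(-2*log(3) + 2*log(2)) + 3*sqrt(2)*(s**2 - 2*s + 1))/(3*2**s*(2*s + 1)*(s**2 - 2*s + 1))
  Re(s) > -1/2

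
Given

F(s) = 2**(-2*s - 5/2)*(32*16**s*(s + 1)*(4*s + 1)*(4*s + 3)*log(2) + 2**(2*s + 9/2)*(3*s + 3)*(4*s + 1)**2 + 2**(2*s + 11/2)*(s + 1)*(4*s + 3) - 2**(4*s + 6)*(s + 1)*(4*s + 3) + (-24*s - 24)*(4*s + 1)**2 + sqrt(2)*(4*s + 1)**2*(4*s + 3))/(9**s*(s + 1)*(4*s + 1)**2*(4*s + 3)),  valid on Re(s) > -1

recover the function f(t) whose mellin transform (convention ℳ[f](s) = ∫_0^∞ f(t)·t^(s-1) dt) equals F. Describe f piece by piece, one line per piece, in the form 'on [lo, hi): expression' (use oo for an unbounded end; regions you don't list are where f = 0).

on [0, 1/36): 9*t
on [1/36, 1/9): 9*sqrt(3)*t**(3/4)
on [1/9, 4/9): sqrt(3)*t**(1/4)*log(3*sqrt(t))

undo the power substitution: 9*t**2 on [0, 1/6); 9*sqrt(3)*t**(3/2) on [1/6, 1/3); sqrt(3)*sqrt(t)*log(3*t) on [1/3, 2/3)
peel off the common scale on t: t**2 on [0, 1/2); 3*t**(3/2) on [1/2, 1); sqrt(t)*log(t) on [1, 2)
remove the shared t-power first: t**(3/2) on [0, 1/2); 3*t on [1/2, 1); log(t) on [1, 2)
decompose at 1/36, 1/9; ℳ[f](s) sums the 3 pieces' integrals
for t in [0, 1/36): the term is ∫ 9*t·t^(s-1)
on [1/36, 1/9): add ∫ 9*sqrt(3)*t**(3/4)·t^(s-1) dt
the [1/9, 4/9) slice contributes ∫ sqrt(3)*t**(1/4)*log(3*sqrt(t))·t^(s-1) dt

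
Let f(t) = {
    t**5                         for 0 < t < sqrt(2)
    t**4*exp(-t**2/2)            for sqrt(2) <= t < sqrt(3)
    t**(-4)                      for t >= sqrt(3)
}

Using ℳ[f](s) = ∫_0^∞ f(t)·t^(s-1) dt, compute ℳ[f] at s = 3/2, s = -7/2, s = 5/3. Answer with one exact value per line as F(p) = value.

undo the power substitution: t**(5/2) on [0, 2); t**2*exp(-t/2) on [2, 3); t**(-2) on [3, ∞)
remove the shared t-power first: t**(3/2) on [0, 2); t*exp(-t/2) on [2, 3); t**(-3) on [3, ∞)
remove the shared t-power first: sqrt(t) on [0, 2); exp(-t/2) on [2, 3); t**(-4) on [3, ∞)
decompose at sqrt(2), sqrt(3); ℳ[f](s) sums the 3 pieces' integrals
segment 0 to sqrt(2) holds t**5; add its integral
segment [sqrt(2), sqrt(3)) carries t**4*exp(-t**2/2); integrate it
between sqrt(3) and ∞ the integrand is t**(-4)·t^(s-1)

F(3/2) = -2*2**(3/4)*uppergamma(11/4, 3/2) + 2*3**(3/4)/45 + 16*2**(1/4)/13 + 2*2**(3/4)*uppergamma(11/4, 1)
F(-7/2) = -2**(1/4)*uppergamma(1/4, 3/2)/2 + 2*3**(1/4)/1215 + 2**(1/4)*uppergamma(1/4, 1)/2 + 2*2**(3/4)/3
F(5/3) = -2*2**(5/6)*uppergamma(17/6, 3/2) + 3**(5/6)/21 + 6*2**(1/3)/5 + 2*2**(5/6)*uppergamma(17/6, 1)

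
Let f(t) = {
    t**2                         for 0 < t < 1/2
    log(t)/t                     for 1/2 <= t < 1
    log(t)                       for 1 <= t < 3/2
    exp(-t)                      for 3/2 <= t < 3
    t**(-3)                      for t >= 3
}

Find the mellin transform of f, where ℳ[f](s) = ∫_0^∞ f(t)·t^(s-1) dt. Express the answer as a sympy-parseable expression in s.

breakpoints 1/2, 1, 3/2, 3: one integral from each of the 5 segments
segment [0, 1/2) carries t**2; integrate it
piece [1/2, 1): integrate log(t)/t against the kernel
∫ over [1, 3/2) of log(t)·t^(s-1) joins the sum
for t in [3/2, 3): the term is ∫ exp(-t)·t^(s-1)
the [3, ∞) slice contributes ∫ t**(-3)·t^(s-1) dt

(108*2**s*s**2*(s - 3)*(s + 2)*(s**2 - 2*s + 1)*uppergamma(s, 3/2) - 108*2**s*s**2*(s - 3)*(s + 2)*(s**2 - 2*s + 1)*uppergamma(s, 3) - 108*2**s*s**2*(s - 3)*(s + 2) + 108*2**s*(s - 3)*(s + 2)*(s**2 - 2*s + 1) - 108*3**s*s*(s - 3)*(s + 2)*(s**2 - 2*s + 1)*log(2) + 108*3**s*s*(s - 3)*(s + 2)*(s**2 - 2*s + 1)*log(3) - 108*3**s*(s - 3)*(s + 2)*(s**2 - 2*s + 1) - 4*6**s*s**2*(s + 2)*(s**2 - 2*s + 1) + 216*s**3*(s - 3)*(s + 2)*log(2) - 216*s**2*(s - 3)*(s + 2)*log(2) + 216*s**2*(s - 3)*(s + 2) + 27*s**2*(s - 3)*(s**2 - 2*s + 1))/(108*2**s*s**2*(s - 3)*(s + 2)*(s**2 - 2*s + 1))
  -2 < Re(s) < 3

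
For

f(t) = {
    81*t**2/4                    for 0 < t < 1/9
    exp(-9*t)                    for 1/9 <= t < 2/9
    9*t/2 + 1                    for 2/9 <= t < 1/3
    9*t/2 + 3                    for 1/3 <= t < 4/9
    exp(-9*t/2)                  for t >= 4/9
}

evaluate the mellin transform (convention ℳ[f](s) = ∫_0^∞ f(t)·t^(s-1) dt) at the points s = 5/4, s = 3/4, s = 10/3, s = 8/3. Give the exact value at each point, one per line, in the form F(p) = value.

F(5/4) = sqrt(3)*(-2808*3**(1/4) - 1456*2**(1/4) - 585*uppergamma(5/4, 2) + 45 + 1170*2**(1/4)*uppergamma(5/4, 2) + 585*uppergamma(5/4, 1) + 7696*sqrt(2))/15795
F(3/4) = sqrt(3)*(-616*3**(3/4) - 440*2**(3/4) - 231*uppergamma(3/4, 2) + 21 + 231*2**(3/4)*uppergamma(3/4, 2) + 231*uppergamma(3/4, 1) + 2376*sqrt(2))/2079
F(10/3) = 3**(1/3)*(-67392*3**(1/3) - 17664*2**(1/3) - 4160*uppergamma(10/3, 2) + 195 + 4160*uppergamma(10/3, 1) + 33280*2**(1/3)*uppergamma(10/3, 2) + 362496*2**(2/3))/9097920
F(8/3) = 3**(2/3)*(-4158*3**(2/3) - 1596*2**(2/3) - 616*uppergamma(8/3, 2) + 33 + 616*uppergamma(8/3, 1) + 2464*2**(2/3)*uppergamma(8/3, 2) + 32928*2**(1/3))/449064

undo the common scale on t: 9*t**2 on [0, 1/6); exp(-6*t) on [1/6, 1/3); 3*t + 1 on [1/3, 1/2); …
invert the common scale on t to get t**2 on [0, 1/2); exp(-2*t) on [1/2, 1); t + 1 on [1, 3/2); …
cuts at 1/9, 2/9, 1/3, 4/9: linearity sums the 5 kernel integrals
over [0, 1/9), the kernel integral of 81*t**2/4 enters the sum
segment 1/9 to 2/9 holds exp(-9*t); add its integral
between 2/9 and 1/3 the integrand is (9*t/2 + 1)·t^(s-1)
over [1/3, 4/9), the kernel integral of (9*t/2 + 3) enters the sum
piece [4/9, ∞): integrate exp(-9*t/2) against the kernel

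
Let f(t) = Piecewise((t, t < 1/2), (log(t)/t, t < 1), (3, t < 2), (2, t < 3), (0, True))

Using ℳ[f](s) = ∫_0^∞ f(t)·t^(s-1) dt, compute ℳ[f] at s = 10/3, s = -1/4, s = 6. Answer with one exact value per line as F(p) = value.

F(10/3) = -531/490 + 615*2**(2/3)/20384 + 3*2**(2/3)*log(2)/56 + 12*2**(1/3)/5 + 81*3**(1/3)/5
F(-1/4) = -8*3**(3/4)/3 - 2*2**(3/4) - 8*2**(1/4)*log(2)/5 + 146*2**(1/4)/75 + 284/25
F(6) = log(2)/160 + 17010271/67200

decompose at 1/2, 1, 2; ℳ[f](s) sums the 4 pieces' integrals
between 0 and 1/2 the integrand is t·t^(s-1)
segment 1/2 to 1 holds log(t)/t; add its integral
[1, 2) adds the kernel integral of 3
over [2, 3), the kernel integral of 2 enters the sum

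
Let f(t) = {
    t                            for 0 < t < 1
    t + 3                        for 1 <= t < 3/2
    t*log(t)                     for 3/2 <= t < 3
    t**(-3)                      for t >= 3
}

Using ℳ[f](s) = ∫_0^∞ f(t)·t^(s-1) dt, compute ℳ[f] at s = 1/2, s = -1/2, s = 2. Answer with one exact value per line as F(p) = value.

F(1/2) = -6 - 178*sqrt(3)/135 + log(2**(sqrt(6)/2)*3**(-sqrt(6)/2 + 2*sqrt(3))) + 23*sqrt(6)/6
F(-1/2) = -2266*sqrt(3)/567 + sqrt(6) + log(2**(sqrt(6))*3**(-sqrt(6) + 2*sqrt(3))) + 6
F(2) = 17/24 + 9*log(2)/8 + 63*log(3)/8

the 4 pieces separated at 1, 3/2, 3 each add one integral
segment [0, 1) carries t; integrate it
[1, 3/2) adds the kernel integral of (t + 3)
∫ t*log(t)·t^(s-1) over [3/2, 3)
segment 3 to ∞ holds t**(-3); add its integral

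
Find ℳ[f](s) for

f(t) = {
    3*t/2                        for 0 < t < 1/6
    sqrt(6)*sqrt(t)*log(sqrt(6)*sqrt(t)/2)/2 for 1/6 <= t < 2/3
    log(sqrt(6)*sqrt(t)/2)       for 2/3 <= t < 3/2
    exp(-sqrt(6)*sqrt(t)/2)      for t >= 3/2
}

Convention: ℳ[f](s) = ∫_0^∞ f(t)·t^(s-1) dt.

(8*2**(2*s)*s**2*(s + 1)*(4*s**2 + 4*s + 1)*uppergamma(2*s, 3/2) - 8*2**(2*s)*s**2*(s + 1) + 2*2**(2*s)*(s + 1)*(4*s**2 + 4*s + 1) + 9**s*s*(s + 1)*(-4*log(2) + 4*log(3))*(4*s**2 + 4*s + 1) - 2*9**s*(s + 1)*(4*s**2 + 4*s + 1) + 8*s**3*(s + 1)*log(2) + 4*s**2*(s + 1)*log(2) + 4*s**2*(s + 1) + s**2*(4*s**2 + 4*s + 1))/(4*6**s*s**2*(s + 1)*(4*s**2 + 4*s + 1))
  Re(s) > -1

invert the common scale on t to get t on [0, 1/4); sqrt(t)*log(sqrt(t)) on [1/4, 1); log(sqrt(t)) on [1, 9/4); …
peel off the power substitution: t**2 on [0, 1/2); t*log(t) on [1/2, 1); log(t) on [1, 3/2); …
integrate the 4 segments split at 1/6, 2/3, 3/2, then add the results
the [0, 1/6) slice contributes ∫ 3*t/2·t^(s-1) dt
on [1/6, 2/3): add ∫ sqrt(6)*sqrt(t)*log(sqrt(6)*sqrt(t)/2)/2·t^(s-1) dt
the [2/3, 3/2) slice contributes ∫ log(sqrt(6)*sqrt(t)/2)·t^(s-1) dt
between 3/2 and ∞ the integrand is exp(-sqrt(6)*sqrt(t)/2)·t^(s-1)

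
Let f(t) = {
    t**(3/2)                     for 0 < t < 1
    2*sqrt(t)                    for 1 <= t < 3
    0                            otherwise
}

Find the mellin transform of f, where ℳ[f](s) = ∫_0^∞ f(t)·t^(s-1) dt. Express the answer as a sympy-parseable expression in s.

summing 2 kernel integrals split by 1 yields ℳ[f](s)
on [0, 1) integrate f = t**(3/2) against the kernel
over [1, 3), the kernel integral of 2*sqrt(t) enters the sum

(4*sqrt(3)*3**s*(2*s + 3) - 4*s - 10)/((2*s + 1)*(2*s + 3))
  Re(s) > -3/2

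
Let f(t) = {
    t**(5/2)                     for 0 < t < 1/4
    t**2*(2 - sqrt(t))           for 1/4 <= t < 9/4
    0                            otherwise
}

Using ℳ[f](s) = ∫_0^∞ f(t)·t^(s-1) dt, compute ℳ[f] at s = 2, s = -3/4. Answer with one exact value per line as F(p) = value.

F(2) = 9839/2304
F(-3/4) = -9*sqrt(2)/70 + 117*sqrt(6)/140

invert the shared t-power to get sqrt(t) on [0, 1/4); 2 - sqrt(t) on [1/4, 9/4)
remove the power substitution first: t on [0, 1/2); 2 - t on [1/2, 3/2)
slice at 1/4, transform all 2 pieces, and sum them
the [0, 1/4) slice contributes ∫ t**(5/2)·t^(s-1) dt
segment 1/4 to 9/4 holds t**2*(2 - sqrt(t)); add its integral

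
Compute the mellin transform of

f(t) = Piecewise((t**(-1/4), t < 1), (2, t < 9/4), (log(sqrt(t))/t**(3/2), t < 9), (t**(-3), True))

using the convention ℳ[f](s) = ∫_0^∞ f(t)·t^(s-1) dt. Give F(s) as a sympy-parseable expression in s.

undo the power substitution: 1/sqrt(t) on [0, 1); 2 on [1, 3/2); log(t)/t**3 on [3/2, 3); …
back out the shared t-power: sqrt(t) on [0, 1); 2*t on [1, 3/2); log(t)/t**2 on [3/2, 3); …
strip the shared t-power: t**(3/2) on [0, 1); 2*t**2 on [1, 3/2); log(t)/t on [3/2, 3); …
treat the 4 regions marked off by 1, 9/4, 9 separately and sum
[0, 1) adds the kernel integral of t**(-1/4)
segment 1 to 9/4 holds 2; add its integral
for t in [9/4, 9): the term is ∫ log(sqrt(t))/t**(3/2)·t^(s-1)
segment [9, ∞) carries t**(-3); integrate it

2**(2 - 2*s)*(648*2**(2*s - 2)*s*(2*s - 6)*(-4*s + (2*s - 2)**2 + 5) - 324*2**(2*s - 2)*(2*s - 6)*(4*s - 1)*(-4*s + (2*s - 2)**2 + 5) - 216*3**(2*s - 2)*s*(2*s - 6)*(2*s - 2)*(4*s - 1)*log(3) + 216*3**(2*s - 2)*s*(2*s - 6)*(2*s - 2)*(4*s - 1)*log(2) - 216*3**(2*s - 2)*s*(2*s - 6)*(4*s - 1)*log(2) + 216*3**(2*s - 2)*s*(2*s - 6)*(4*s - 1) + 216*3**(2*s - 2)*s*(2*s - 6)*(4*s - 1)*log(3) + 729*3**(2*s - 2)*(2*s - 6)*(4*s - 1)*(-4*s + (2*s - 2)**2 + 5) + 108*6**(2*s - 2)*s*(2*s - 6)*(2*s - 2)*(4*s - 1)*log(3) - 108*6**(2*s - 2)*s*(2*s - 6)*(4*s - 1)*log(3) - 108*6**(2*s - 2)*s*(2*s - 6)*(4*s - 1) - 4*6**(2*s - 2)*s*(4*s - 1)*(-4*s + (2*s - 2)**2 + 5))/(162*s*(2*s - 6)*(4*s - 1)*(-4*s + (2*s - 2)**2 + 5))
  1/4 < Re(s) < 3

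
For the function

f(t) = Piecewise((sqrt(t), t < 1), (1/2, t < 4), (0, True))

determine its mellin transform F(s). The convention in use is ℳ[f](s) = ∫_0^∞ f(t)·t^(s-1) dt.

reversing the power substitution: t on [0, 1); 1/2 on [1, 2)
split f at 1: ℳ[f](s) collects 2 kernel integrals
on [0, 1) integrate f = sqrt(t) against the kernel
the [1, 4) slice contributes ∫ 1/2·t^(s-1) dt

(4**s*(2*s + 1)/2 + s - 1/2)/(s*(2*s + 1))
  Re(s) > -1/2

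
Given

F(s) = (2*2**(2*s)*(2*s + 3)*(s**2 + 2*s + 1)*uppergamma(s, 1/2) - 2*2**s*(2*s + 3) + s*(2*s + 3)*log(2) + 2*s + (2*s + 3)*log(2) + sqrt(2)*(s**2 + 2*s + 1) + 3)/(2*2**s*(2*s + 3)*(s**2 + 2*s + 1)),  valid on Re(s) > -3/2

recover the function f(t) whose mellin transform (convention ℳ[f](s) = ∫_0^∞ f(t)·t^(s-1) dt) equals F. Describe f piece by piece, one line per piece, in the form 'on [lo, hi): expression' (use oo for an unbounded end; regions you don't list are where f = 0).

breakpoints 1/2, 1: one integral from each of the 3 segments
segment [0, 1/2) carries t**(3/2); integrate it
on [1/2, 1): add ∫ t*log(t)·t^(s-1) dt
on [1, ∞): add ∫ exp(-t/2)·t^(s-1) dt

on [0, 1/2): t**(3/2)
on [1/2, 1): t*log(t)
on [1, oo): exp(-t/2)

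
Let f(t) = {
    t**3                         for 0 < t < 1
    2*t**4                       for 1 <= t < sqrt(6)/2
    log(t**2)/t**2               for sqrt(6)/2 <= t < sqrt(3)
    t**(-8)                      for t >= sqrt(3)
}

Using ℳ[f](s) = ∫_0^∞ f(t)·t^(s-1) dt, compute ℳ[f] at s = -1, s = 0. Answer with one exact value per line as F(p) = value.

the power substitution comes off first: t**(3/2) on [0, 1); 2*t**2 on [1, 3/2); log(t)/t on [3/2, 3); …
linearity at 1, sqrt(6)/2, sqrt(3) turns ℳ[f](s) into 4 summed integrals
the [0, 1) slice contributes ∫ t**3·t^(s-1) dt
over [1, sqrt(6)/2), the kernel integral of 2*t**4 enters the sum
segment sqrt(6)/2 to sqrt(3) holds log(t**2)/t**2; add its integral
[sqrt(3), ∞) adds the kernel integral of t**(-8)

F(-1) = -1/6 - 2*sqrt(6)*log(2)/27 - sqrt(3)*log(3)/27 - 53*sqrt(3)/2187 + 2*sqrt(6)*log(3)/27 + 89*sqrt(6)/162
F(0) = -log(2)/3 + log(3)/6 + 365/324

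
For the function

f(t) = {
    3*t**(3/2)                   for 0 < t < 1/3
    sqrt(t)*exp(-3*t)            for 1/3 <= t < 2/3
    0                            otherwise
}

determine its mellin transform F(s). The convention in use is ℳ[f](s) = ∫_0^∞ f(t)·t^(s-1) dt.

3**(-s - 1/2)*((s + 3/2)*uppergamma(s + 1/2, 1) - (s + 3/2)*uppergamma(s + 1/2, 2) + 1)/(s + 3/2)
  Re(s) > -3/2

undo the shared t-power: 3*t on [0, 1/3); exp(-3*t) on [1/3, 2/3)
strip the common scale on t: t on [0, 1); exp(-t) on [1, 2)
cuts at 1/3: linearity sums the 2 kernel integrals
segment 0 to 1/3 holds 3*t**(3/2); add its integral
[1/3, 2/3) adds the kernel integral of sqrt(t)*exp(-3*t)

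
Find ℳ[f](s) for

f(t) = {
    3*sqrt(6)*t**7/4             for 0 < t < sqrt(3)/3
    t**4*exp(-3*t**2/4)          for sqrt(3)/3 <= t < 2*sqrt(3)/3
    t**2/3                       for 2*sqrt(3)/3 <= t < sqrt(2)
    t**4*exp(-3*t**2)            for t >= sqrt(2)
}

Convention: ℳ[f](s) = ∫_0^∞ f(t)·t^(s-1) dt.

reversing the power substitution: 3*sqrt(6)*t**(7/2)/4 on [0, 1/3); t**2*exp(-3*t/4) on [1/3, 4/3); t/3 on [4/3, 2); …
reversing the shared t-power: 3*sqrt(6)*t**(3/2)/4 on [0, 1/3); exp(-3*t/4) on [1/3, 4/3); 1/(3*t) on [4/3, 2); …
invert the common scale on t to get t**(3/2) on [0, 1/2); exp(-t/2) on [1/2, 2); 1/(2*t) on [2, 3); …
the 4 pieces separated at sqrt(3)/3, 2*sqrt(3)/3, sqrt(2) each add one integral
on [0, sqrt(3)/3) integrate f = 3*sqrt(6)*t**7/4 against the kernel
∫ over [sqrt(3)/3, 2*sqrt(3)/3) of t**4*exp(-3*t**2/4)·t^(s-1) joins the sum
the [2*sqrt(3)/3, sqrt(2)) slice contributes ∫ t**2/3·t^(s-1) dt
∫ over [sqrt(2), ∞) of t**4*exp(-3*t**2)·t^(s-1) joins the sum

(-32*2**s*6**(s/2)*(s + 2)*(s + 7)*uppergamma(s/2 + 2, 1) - 16*2**s*6**(s/2)*(s + 7) + 32*24**(s/2)*(s + 2)*(s + 7)*uppergamma(s/2 + 2, 1/4) + 2*6**(s/2)*(s + 2)*(s + 7)*uppergamma(s/2 + 2, 6) + sqrt(2)*6**(s/2)*(s + 2) + 24*6**s*(s + 7))/(36*18**(s/2)*(s + 2)*(s + 7))
  Re(s) > -7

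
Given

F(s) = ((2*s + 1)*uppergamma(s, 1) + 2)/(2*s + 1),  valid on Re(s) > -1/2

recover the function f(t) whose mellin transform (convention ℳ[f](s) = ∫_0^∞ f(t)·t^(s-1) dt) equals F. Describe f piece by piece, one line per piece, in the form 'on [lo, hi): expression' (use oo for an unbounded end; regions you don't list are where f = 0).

split f at 1: ℳ[f](s) collects 2 kernel integrals
over [0, 1), the kernel integral of sqrt(t) enters the sum
on [1, ∞): add ∫ exp(-t)·t^(s-1) dt

on [0, 1): sqrt(t)
on [1, oo): exp(-t)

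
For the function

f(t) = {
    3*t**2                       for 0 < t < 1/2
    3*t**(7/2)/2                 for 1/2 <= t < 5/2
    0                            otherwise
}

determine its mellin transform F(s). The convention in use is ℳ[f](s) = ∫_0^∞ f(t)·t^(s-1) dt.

along the cuts 1/2, ℳ[f](s) splits into 2 integrals
over [0, 1/2), the kernel integral of 3*t**2 enters the sum
for t in [1/2, 5/2): the term is ∫ 3*t**(7/2)/2·t^(s-1)

3*(-2**(-s - 7/2)*(s + 2) + 2**(-s - 2)*(2*s + 7) + (5/2)**(s + 7/2)*(s + 2))/((s + 2)*(2*s + 7))
  Re(s) > -2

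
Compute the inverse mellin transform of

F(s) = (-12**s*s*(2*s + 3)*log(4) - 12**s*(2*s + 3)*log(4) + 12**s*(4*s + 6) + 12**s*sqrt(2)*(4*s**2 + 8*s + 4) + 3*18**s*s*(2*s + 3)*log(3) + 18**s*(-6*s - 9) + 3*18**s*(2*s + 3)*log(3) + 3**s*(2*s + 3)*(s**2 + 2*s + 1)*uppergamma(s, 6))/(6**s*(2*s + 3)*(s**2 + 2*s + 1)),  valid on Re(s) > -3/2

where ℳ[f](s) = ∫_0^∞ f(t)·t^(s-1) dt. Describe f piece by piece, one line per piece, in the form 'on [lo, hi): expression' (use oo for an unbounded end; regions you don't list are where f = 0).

f breaks at 2, 3 into 3 integrals to sum
segment 0 to 2 holds t**(3/2); add its integral
on [2, 3) integrate f = t*log(t) against the kernel
on [3, ∞): add ∫ exp(-2*t)·t^(s-1) dt

on [0, 2): t**(3/2)
on [2, 3): t*log(t)
on [3, oo): exp(-2*t)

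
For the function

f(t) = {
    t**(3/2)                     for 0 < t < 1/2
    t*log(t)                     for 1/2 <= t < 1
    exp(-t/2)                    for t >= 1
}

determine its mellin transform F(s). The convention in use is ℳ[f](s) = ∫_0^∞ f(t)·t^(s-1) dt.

integrate the 3 segments split at 1/2, 1, then add the results
the [0, 1/2) slice contributes ∫ t**(3/2)·t^(s-1) dt
∫ over [1/2, 1) of t*log(t)·t^(s-1) joins the sum
over [1, ∞), the kernel integral of exp(-t/2) enters the sum

(2*2**(2*s)*(2*s + 3)*(s**2 + 2*s + 1)*uppergamma(s, 1/2) - 2*2**s*(2*s + 3) + s*(2*s + 3)*log(2) + 2*s + (2*s + 3)*log(2) + sqrt(2)*(s**2 + 2*s + 1) + 3)/(2*2**s*(2*s + 3)*(s**2 + 2*s + 1))
  Re(s) > -3/2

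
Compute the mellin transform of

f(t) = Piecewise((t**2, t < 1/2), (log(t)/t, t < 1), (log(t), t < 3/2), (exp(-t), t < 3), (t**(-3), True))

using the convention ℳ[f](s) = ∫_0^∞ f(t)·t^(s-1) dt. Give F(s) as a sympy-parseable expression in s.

(108*2**s*s**2*(s - 3)*(s + 2)*(s**2 - 2*s + 1)*uppergamma(s, 3/2) - 108*2**s*s**2*(s - 3)*(s + 2)*(s**2 - 2*s + 1)*uppergamma(s, 3) - 108*2**s*s**2*(s - 3)*(s + 2) + 108*2**s*(s - 3)*(s + 2)*(s**2 - 2*s + 1) - 108*3**s*s*(s - 3)*(s + 2)*(s**2 - 2*s + 1)*log(2) + 108*3**s*s*(s - 3)*(s + 2)*(s**2 - 2*s + 1)*log(3) - 108*3**s*(s - 3)*(s + 2)*(s**2 - 2*s + 1) - 4*6**s*s**2*(s + 2)*(s**2 - 2*s + 1) + 216*s**3*(s - 3)*(s + 2)*log(2) - 216*s**2*(s - 3)*(s + 2)*log(2) + 216*s**2*(s - 3)*(s + 2) + 27*s**2*(s - 3)*(s**2 - 2*s + 1))/(108*2**s*s**2*(s - 3)*(s + 2)*(s**2 - 2*s + 1))
  -2 < Re(s) < 3

cuts at 1/2, 1, 3/2, 3: linearity sums the 5 kernel integrals
segment 0 to 1/2 holds t**2; add its integral
on [1/2, 1): add ∫ log(t)/t·t^(s-1) dt
on [1, 3/2) integrate f = log(t) against the kernel
∫ exp(-t)·t^(s-1) over [3/2, 3)
∫ over [3, ∞) of t**(-3)·t^(s-1) joins the sum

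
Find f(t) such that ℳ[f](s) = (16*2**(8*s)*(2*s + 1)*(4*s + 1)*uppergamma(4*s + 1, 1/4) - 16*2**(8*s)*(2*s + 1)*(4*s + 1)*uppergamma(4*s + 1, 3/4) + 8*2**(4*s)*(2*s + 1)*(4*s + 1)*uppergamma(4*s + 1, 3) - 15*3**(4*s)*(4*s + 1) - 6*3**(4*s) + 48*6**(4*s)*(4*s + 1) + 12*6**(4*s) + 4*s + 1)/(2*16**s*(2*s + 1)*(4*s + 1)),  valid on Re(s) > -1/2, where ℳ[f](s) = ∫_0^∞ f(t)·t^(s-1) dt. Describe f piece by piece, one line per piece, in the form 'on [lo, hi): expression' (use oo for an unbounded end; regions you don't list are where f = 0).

strip the power substitution: t on [0, 1/4); sqrt(t)*exp(-sqrt(t)/2) on [1/4, 9/4); sqrt(t)*(sqrt(t) + 1) on [9/4, 9); …
back out the power substitution: t**2 on [0, 1/2); t*exp(-t/2) on [1/2, 3/2); t*(t + 1) on [3/2, 3); …
invert the shared t-power to get t on [0, 1/2); exp(-t/2) on [1/2, 3/2); t + 1 on [3/2, 3); …
along the cuts 1/16, 81/16, 81, ℳ[f](s) splits into 4 integrals
segment [0, 1/16) carries sqrt(t); integrate it
between 1/16 and 81/16 the integrand is t**(1/4)*exp(-t**(1/4)/2)·t^(s-1)
the [81/16, 81) slice contributes ∫ t**(1/4)*(t**(1/4) + 1)·t^(s-1) dt
[81, ∞) adds the kernel integral of t**(1/4)*exp(-t**(1/4))

on [0, 1/16): sqrt(t)
on [1/16, 81/16): t**(1/4)*exp(-t**(1/4)/2)
on [81/16, 81): t**(1/4)*(t**(1/4) + 1)
on [81, oo): t**(1/4)*exp(-t**(1/4))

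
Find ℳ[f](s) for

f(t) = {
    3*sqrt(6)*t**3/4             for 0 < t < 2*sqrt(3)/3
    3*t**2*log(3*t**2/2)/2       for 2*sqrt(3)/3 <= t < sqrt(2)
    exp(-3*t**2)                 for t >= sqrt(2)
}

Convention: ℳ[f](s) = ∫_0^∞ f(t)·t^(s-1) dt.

the power substitution comes off first: 3*sqrt(6)*t**(3/2)/4 on [0, 4/3); 3*t*log(3*t/2)/2 on [4/3, 2); exp(-3*t) on [2, ∞)
strip the common scale on t: t**(3/2) on [0, 2); t*log(t) on [2, 3); exp(-2*t) on [3, ∞)
cuts at 2*sqrt(3)/3, sqrt(2): linearity sums the 3 kernel integrals
∫ over [0, 2*sqrt(3)/3) of 3*sqrt(6)*t**3/4·t^(s-1) joins the sum
∫ over [2*sqrt(3)/3, sqrt(2)) of 3*t**2*log(3*t**2/2)/2·t^(s-1) joins the sum
piece [sqrt(2), ∞): integrate exp(-3*t**2) against the kernel

(-12**(s/2)*s*(s + 3)*log(2) - 2*12**(s/2)*(s + 3)*log(2) + 2*12**(s/2)*(s + 3) + 4*12**(s/2)*sqrt(2)*(s**2/4 + s + 1) + 3*18**(s/2)*s*(s + 3)*log(3)/2 - 3*18**(s/2)*(s + 3) + 3*18**(s/2)*(s + 3)*log(3) + 3**(s/2)*(s + 3)*(s**2/4 + s + 1)*uppergamma(s/2, 6))/(2*9**(s/2)*(s + 3)*(s**2/4 + s + 1))
  Re(s) > -3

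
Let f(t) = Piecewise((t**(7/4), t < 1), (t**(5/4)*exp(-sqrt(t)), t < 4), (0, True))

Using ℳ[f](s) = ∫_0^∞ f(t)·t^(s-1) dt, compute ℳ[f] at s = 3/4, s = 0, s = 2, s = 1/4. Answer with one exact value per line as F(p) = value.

F(3/4) = -76*exp(-2) + 2/5 + 32*exp(-1)
F(0) = (-98*sqrt(2) + (-21*sqrt(pi)*erfc(sqrt(2)) + 21*sqrt(pi)*erfc(1) + 8)*exp(2) + 70*E)*exp(-2)/14
F(2) = (-1365570*sqrt(2) + (-155925*sqrt(pi)*erfc(sqrt(2)) + 128 + 155925*sqrt(pi)*erfc(1))*exp(2) + 632910*E)*exp(-2)/480
F(1/4) = -20*exp(-2) + 1/2 + 10*exp(-1)

back out the shared t-power: t**(3/4) on [0, 1); t**(1/4)*exp(-sqrt(t)) on [1, 4)
remove the power substitution first: t**(3/2) on [0, 1); sqrt(t)*exp(-t) on [1, 2)
strip the shared t-power: t on [0, 1); exp(-t) on [1, 2)
cuts at 1: linearity sums the 2 kernel integrals
the [0, 1) slice contributes ∫ t**(7/4)·t^(s-1) dt
over [1, 4), the kernel integral of t**(5/4)*exp(-sqrt(t)) enters the sum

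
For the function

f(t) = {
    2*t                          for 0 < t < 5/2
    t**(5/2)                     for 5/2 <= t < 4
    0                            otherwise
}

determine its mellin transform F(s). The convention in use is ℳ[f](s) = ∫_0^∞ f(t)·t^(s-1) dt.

the 2 pieces separated at 5/2 each add one integral
segment [0, 5/2) carries 2*t; integrate it
between 5/2 and 4 the integrand is t**(5/2)·t^(s-1)

2*(4**(s + 5/2)*(s + 1) + (5/2)**(s + 1)*(2*s + 5) - (5/2)**(s + 5/2)*(s + 1))/((s + 1)*(2*s + 5))
  Re(s) > -1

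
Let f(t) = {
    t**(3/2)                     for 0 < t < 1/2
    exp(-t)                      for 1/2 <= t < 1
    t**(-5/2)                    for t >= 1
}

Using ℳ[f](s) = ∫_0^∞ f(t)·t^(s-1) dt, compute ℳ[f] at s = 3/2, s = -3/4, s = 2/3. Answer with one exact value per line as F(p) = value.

slice at 1/2, 1, transform all 3 pieces, and sum them
[0, 1/2) adds the kernel integral of t**(3/2)
segment 1/2 to 1 holds exp(-t); add its integral
[1, ∞) adds the kernel integral of t**(-5/2)

F(3/2) = -exp(-1) - sqrt(pi)*erfc(1)/2 + sqrt(pi)*erfc(sqrt(2)/2)/2 + sqrt(2)*exp(-1/2)/2 + 25/24
F(-3/4) = -uppergamma(-3/4, 1) + 4/13 + uppergamma(-3/4, 1/2) + 2*2**(1/4)/3
F(2/3) = -uppergamma(2/3, 1) + 3*2**(5/6)/52 + 6/11 + uppergamma(2/3, 1/2)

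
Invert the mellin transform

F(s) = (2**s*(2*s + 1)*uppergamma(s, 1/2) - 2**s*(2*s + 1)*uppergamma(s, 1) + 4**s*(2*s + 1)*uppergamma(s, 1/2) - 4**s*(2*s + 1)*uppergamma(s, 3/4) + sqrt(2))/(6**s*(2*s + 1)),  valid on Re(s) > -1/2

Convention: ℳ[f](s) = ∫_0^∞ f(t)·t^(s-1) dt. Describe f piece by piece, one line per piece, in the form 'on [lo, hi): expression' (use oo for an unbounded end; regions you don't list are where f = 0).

undo the common scale on t: sqrt(t) on [0, 1/2); exp(-t) on [1/2, 1); exp(-t/2) on [1, 3/2)
along the cuts 1/6, 1/3, ℳ[f](s) splits into 3 integrals
for t in [0, 1/6): the term is ∫ sqrt(3)*sqrt(t)·t^(s-1)
∫ over [1/6, 1/3) of exp(-3*t)·t^(s-1) joins the sum
on [1/3, 1/2): add ∫ exp(-3*t/2)·t^(s-1) dt

on [0, 1/6): sqrt(3)*sqrt(t)
on [1/6, 1/3): exp(-3*t)
on [1/3, 1/2): exp(-3*t/2)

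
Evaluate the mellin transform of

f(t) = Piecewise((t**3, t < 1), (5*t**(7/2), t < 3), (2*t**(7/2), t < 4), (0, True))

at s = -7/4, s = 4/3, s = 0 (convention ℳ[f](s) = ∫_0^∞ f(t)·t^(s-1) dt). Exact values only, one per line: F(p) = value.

breakpoints 1, 3: one integral from each of the 3 segments
between 0 and 1 the integrand is t**3·t^(s-1)
∫ over [1, 3) of 5*t**(7/2)·t^(s-1) joins the sum
piece [3, 4): integrate 2*t**(7/2) against the kernel

F(-7/4) = -72/35 + 36*3**(3/4)/7 + 64*sqrt(2)/7
F(4/3) = -303/377 + 1458*3**(5/6)/29 + 6144*2**(2/3)/29
F(0) = 162*sqrt(3)/7 + 1513/21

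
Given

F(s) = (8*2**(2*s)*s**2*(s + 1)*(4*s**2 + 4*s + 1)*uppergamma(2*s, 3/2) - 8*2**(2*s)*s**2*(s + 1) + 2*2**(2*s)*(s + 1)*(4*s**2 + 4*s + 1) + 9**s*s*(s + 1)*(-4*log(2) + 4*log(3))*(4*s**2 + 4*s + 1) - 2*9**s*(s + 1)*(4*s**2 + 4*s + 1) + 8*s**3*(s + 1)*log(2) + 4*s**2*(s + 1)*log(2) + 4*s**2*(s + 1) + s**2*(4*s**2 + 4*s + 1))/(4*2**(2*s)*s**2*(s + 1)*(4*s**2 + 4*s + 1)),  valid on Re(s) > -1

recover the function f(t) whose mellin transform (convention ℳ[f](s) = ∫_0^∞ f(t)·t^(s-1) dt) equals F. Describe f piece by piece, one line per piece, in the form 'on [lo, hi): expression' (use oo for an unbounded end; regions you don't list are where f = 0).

undo the power substitution: t**2 on [0, 1/2); t*log(t) on [1/2, 1); log(t) on [1, 3/2); …
summing 4 kernel integrals split by 1/4, 1, 9/4 yields ℳ[f](s)
piece [0, 1/4): integrate t against the kernel
segment [1/4, 1) carries sqrt(t)*log(sqrt(t)); integrate it
segment 1 to 9/4 holds log(sqrt(t)); add its integral
∫ exp(-sqrt(t))·t^(s-1) over [9/4, ∞)

on [0, 1/4): t
on [1/4, 1): sqrt(t)*log(sqrt(t))
on [1, 9/4): log(sqrt(t))
on [9/4, oo): exp(-sqrt(t))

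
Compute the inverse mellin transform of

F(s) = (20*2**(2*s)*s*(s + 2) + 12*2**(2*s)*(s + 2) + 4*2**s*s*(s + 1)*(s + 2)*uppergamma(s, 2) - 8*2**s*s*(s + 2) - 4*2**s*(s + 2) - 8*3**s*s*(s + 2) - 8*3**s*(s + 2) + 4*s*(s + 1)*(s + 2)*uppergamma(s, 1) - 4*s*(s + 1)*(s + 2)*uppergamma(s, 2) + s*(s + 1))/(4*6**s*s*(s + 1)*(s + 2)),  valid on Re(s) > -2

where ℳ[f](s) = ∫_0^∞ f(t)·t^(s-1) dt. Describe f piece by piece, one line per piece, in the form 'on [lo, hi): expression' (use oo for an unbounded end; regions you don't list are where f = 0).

on [0, 1/6): 9*t**2
on [1/6, 1/3): exp(-6*t)
on [1/3, 1/2): 3*t + 1
on [1/2, 2/3): 3*t + 3
on [2/3, oo): exp(-3*t)

remove the common scale on t first: t**2 on [0, 1/2); exp(-2*t) on [1/2, 1); t + 1 on [1, 3/2); …
along the cuts 1/6, 1/3, 1/2, 2/3, ℳ[f](s) splits into 5 integrals
∫ over [0, 1/6) of 9*t**2·t^(s-1) joins the sum
segment 1/6 to 1/3 holds exp(-6*t); add its integral
over [1/3, 1/2), the kernel integral of (3*t + 1) enters the sum
segment [1/2, 2/3) carries (3*t + 3); integrate it
on [2/3, ∞) integrate f = exp(-3*t) against the kernel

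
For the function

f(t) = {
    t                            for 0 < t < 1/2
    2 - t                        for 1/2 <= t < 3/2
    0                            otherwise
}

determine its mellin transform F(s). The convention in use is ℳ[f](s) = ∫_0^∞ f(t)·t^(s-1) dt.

(3**s*s + 4*3**s - 2*s - 4)/(2*2**s*s*(s + 1))
  Re(s) > -1

cuts at 1/2: linearity sums the 2 kernel integrals
the [0, 1/2) slice contributes ∫ t·t^(s-1) dt
∫ over [1/2, 3/2) of (2 - t)·t^(s-1) joins the sum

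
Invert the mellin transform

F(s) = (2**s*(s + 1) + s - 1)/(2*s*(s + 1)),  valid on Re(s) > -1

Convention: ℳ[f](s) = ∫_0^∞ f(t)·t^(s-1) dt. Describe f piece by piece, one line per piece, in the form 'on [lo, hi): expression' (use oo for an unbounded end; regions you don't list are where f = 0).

on [0, 1): t
on [1, 2): 1/2

along the cuts 1, ℳ[f](s) splits into 2 integrals
segment 0 to 1 holds t; add its integral
the [1, 2) slice contributes ∫ 1/2·t^(s-1) dt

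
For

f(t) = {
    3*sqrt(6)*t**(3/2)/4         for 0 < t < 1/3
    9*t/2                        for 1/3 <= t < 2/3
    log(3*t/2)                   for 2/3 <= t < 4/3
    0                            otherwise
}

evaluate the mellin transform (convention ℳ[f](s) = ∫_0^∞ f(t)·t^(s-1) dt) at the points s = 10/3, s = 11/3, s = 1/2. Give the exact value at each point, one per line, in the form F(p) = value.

reversing the common scale on t: t**(3/2) on [0, 1/2); 3*t on [1/2, 1); log(t) on [1, 2)
breakpoints 1/3, 2/3: one integral from each of the 3 segments
segment 0 to 1/3 holds 3*sqrt(6)*t**(3/2)/4; add its integral
∫ 9*t/2·t^(s-1) over [1/3, 2/3)
over [2/3, 4/3), the kernel integral of log(3*t/2) enters the sum

F(10/3) = 3**(2/3)*(-36192*2**(2/3) - 2175 + 325*sqrt(2) + 39324*2**(1/3) + 120640*2**(2/3)*log(2))/508950
F(11/3) = 3**(1/3)*(-333312*2**(1/3) - 11253 + 1694*sqrt(2) + 200880*2**(2/3) + 1222144*2**(1/3)*log(2))/2835756
F(1/2) = sqrt(3)*(-72 + 32*log(2) + 49*sqrt(2))/24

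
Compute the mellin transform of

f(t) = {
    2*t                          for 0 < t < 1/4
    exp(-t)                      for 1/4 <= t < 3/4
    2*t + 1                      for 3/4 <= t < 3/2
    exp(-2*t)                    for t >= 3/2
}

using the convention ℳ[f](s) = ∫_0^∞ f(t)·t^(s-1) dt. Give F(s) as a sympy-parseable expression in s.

remove the common scale on t first: t on [0, 1/2); exp(-t/2) on [1/2, 3/2); t + 1 on [3/2, 3); …
along the cuts 1/4, 3/4, 3/2, ℳ[f](s) splits into 4 integrals
segment [0, 1/4) carries 2*t; integrate it
segment 1/4 to 3/4 holds exp(-t); add its integral
∫ over [3/4, 3/2) of (2*t + 1)·t^(s-1) joins the sum
between 3/2 and ∞ the integrand is exp(-2*t)·t^(s-1)

(2*2**s*s*(s + 1)*uppergamma(s, 3) - 5*3**s*s - 2*3**s + 2*4**s*s*(s + 1)*uppergamma(s, 1/4) - 2*4**s*s*(s + 1)*uppergamma(s, 3/4) + 8*6**s*s + 2*6**s + s)/(2*2**(2*s)*s*(s + 1))
  Re(s) > -1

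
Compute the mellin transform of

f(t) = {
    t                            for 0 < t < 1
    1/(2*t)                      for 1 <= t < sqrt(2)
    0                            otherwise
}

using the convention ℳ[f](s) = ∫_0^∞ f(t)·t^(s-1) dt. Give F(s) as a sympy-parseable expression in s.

strip the shared t-power: t**2 on [0, 1); 1/2 on [1, sqrt(2))
invert the power substitution to get t on [0, 1); 1/2 on [1, 2)
linearity at 1 turns ℳ[f](s) into 2 summed integrals
the [0, 1) slice contributes ∫ t·t^(s-1) dt
segment 1 to sqrt(2) holds 1/(2*t); add its integral

(2**(s/2 + 1/2)*(s + 1) + 2*s - 6)/(4*(s - 1)*(s + 1))
  Re(s) > -1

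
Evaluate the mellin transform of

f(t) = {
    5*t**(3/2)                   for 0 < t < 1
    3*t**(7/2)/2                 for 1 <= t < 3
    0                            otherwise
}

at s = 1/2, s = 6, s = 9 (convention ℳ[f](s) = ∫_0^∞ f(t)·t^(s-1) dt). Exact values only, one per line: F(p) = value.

F(1/2) = 65/2
F(6) = 29/57 + 59049*sqrt(3)/19
F(9) = 187/525 + 1594323*sqrt(3)/25

summing 2 kernel integrals split by 1 yields ℳ[f](s)
on [0, 1) integrate f = 5*t**(3/2) against the kernel
∫ over [1, 3) of 3*t**(7/2)/2·t^(s-1) joins the sum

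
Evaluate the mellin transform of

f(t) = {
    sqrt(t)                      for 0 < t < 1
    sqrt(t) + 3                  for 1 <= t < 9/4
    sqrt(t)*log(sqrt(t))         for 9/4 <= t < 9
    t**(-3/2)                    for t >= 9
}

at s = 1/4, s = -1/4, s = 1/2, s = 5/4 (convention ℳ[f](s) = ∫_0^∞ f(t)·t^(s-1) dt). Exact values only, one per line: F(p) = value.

remove the power substitution first: t on [0, 1); t + 3 on [1, 3/2); t*log(t) on [3/2, 3); …
f breaks at 1, 9/4, 9 into 4 integrals to sum
segment [0, 1) carries sqrt(t); integrate it
segment [1, 9/4) carries (sqrt(t) + 3); integrate it
on [9/4, 9): add ∫ sqrt(t)*log(sqrt(t))·t^(s-1) dt
between 9 and ∞ the integrand is t**(-3/2)·t^(s-1)

F(1/4) = -12 - 356*sqrt(3)/135 + log(2**(sqrt(6))*3**(-sqrt(6) + 4*sqrt(3))) + 23*sqrt(6)/3
F(-1/4) = -4532*sqrt(3)/567 + 2*sqrt(6) + log(2**(2*sqrt(6))*3**(-2*sqrt(6) + 4*sqrt(3))) + 12
F(1/2) = 9*log(2)/4 + 143/72 + 27*log(3)/4
F(5/4) = -452*sqrt(3)/147 - 27*sqrt(6)*log(3)/28 - 12/5 + 27*sqrt(6)*log(2)/28 + 3861*sqrt(6)/980 + 108*sqrt(3)*log(3)/7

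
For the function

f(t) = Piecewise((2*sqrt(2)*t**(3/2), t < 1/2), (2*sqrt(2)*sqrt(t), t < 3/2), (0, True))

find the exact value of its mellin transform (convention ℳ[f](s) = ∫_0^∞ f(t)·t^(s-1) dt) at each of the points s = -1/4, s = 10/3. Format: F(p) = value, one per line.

the common scale on t comes off first: t**(3/2) on [0, 1); 2*sqrt(t) on [1, 3)
along the cuts 1/2, ℳ[f](s) splits into 2 integrals
piece [0, 1/2): integrate 2*sqrt(2)*t**(3/2) against the kernel
the [1/2, 3/2) slice contributes ∫ 2*sqrt(2)*sqrt(t)·t^(s-1) dt

F(-1/4) = -36*2**(1/4)/5 + 8*6**(1/4)
F(10/3) = 3*2**(2/3)*(-35 + 1566*3**(5/6))/5336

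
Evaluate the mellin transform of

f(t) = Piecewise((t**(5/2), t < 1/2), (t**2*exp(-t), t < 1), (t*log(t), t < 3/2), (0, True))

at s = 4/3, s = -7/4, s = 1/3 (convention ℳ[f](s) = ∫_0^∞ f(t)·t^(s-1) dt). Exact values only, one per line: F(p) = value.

invert the shared t-power to get sqrt(t) on [0, 1/2); exp(-t) on [1/2, 1); log(t)/t on [1, 3/2)
slice at 1/2, 1, transform all 3 pieces, and sum them
∫ over [0, 1/2) of t**(5/2)·t^(s-1) joins the sum
∫ over [1/2, 1) of t**2*exp(-t)·t^(s-1) joins the sum
for t in [1, 3/2): the term is ∫ t*log(t)·t^(s-1)

F(4/3) = -uppergamma(10/3, 1) - 81*2**(2/3)*3**(1/3)/392 + 3*2**(1/6)/184 + 9/49 + log(3**(27*2**(2/3)*3**(1/3)/56)/2**(27*2**(2/3)*3**(1/3)/56)) + uppergamma(10/3, 1/2)
F(-7/4) = -16*2**(3/4)*3**(1/4)/27 + log(2**(4*2**(3/4)*3**(1/4)/9)/3**(4*2**(3/4)*3**(1/4)/9)) - uppergamma(1/4, 1) + uppergamma(1/4, 1/2) + 2*2**(1/4)/3 + 16/9
F(1/3) = -uppergamma(7/3, 1) - 27*2**(2/3)*3**(1/3)/64 + 3*2**(1/6)/68 + log(3**(9*2**(2/3)*3**(1/3)/16)/2**(9*2**(2/3)*3**(1/3)/16)) + 9/16 + uppergamma(7/3, 1/2)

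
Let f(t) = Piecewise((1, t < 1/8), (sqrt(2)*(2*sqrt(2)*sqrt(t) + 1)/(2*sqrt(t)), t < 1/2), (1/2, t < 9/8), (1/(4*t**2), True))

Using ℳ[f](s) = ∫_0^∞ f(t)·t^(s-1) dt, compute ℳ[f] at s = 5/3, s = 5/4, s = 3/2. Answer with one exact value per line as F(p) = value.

F(5/3) = -81/1120 + 123*2**(1/3)/280 + 241*3**(1/3)/320
F(5/4) = 2**(1/4)*(-234 + 403*sqrt(3) + 684*sqrt(2))/1080
F(3/2) = 33*sqrt(2)/32

back out the common scale on t: 1 on [0, 1/4); (2*sqrt(t) + 1)/sqrt(t) on [1/4, 1); 1/2 on [1, 9/4); …
the power substitution comes off first: 1 on [0, 1/2); (2*t + 1)/t on [1/2, 1); 1/2 on [1, 3/2); …
peel off the shared t-power: t on [0, 1/2); 2*t + 1 on [1/2, 1); t/2 on [1, 3/2); …
slice at 1/8, 1/2, 9/8, transform all 4 pieces, and sum them
on [0, 1/8): add ∫ 1·t^(s-1) dt
[1/8, 1/2) adds the kernel integral of sqrt(2)*(2*sqrt(2)*sqrt(t) + 1)/(2*sqrt(t))
piece [1/2, 9/8): integrate 1/2 against the kernel
the [9/8, ∞) slice contributes ∫ 1/(4*t**2)·t^(s-1) dt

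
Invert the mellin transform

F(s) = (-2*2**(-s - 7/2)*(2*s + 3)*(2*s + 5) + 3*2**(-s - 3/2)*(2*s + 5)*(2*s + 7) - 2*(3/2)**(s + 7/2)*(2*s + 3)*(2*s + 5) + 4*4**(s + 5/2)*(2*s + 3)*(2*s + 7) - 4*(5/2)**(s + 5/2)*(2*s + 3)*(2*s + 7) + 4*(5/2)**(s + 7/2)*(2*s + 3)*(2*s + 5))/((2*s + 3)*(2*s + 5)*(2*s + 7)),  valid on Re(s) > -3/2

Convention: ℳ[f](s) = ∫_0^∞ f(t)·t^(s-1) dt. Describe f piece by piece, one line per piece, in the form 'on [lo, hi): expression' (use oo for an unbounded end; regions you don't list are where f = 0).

f breaks at 1/2, 3/2, 5/2 into 4 integrals to sum
for t in [0, 1/2): the term is ∫ 3*t**(3/2)/2·t^(s-1)
on [1/2, 3/2) integrate f = t**(7/2) against the kernel
on [3/2, 5/2): add ∫ 2*t**(7/2)·t^(s-1) dt
∫ 2*t**(5/2)·t^(s-1) over [5/2, 4)

on [0, 1/2): 3*t**(3/2)/2
on [1/2, 3/2): t**(7/2)
on [3/2, 5/2): 2*t**(7/2)
on [5/2, 4): 2*t**(5/2)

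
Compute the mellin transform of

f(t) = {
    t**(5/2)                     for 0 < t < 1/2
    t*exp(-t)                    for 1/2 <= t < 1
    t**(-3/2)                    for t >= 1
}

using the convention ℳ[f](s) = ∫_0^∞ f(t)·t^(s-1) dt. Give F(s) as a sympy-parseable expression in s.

(4*2**s*(2*s - 3)*(2*s + 5)*uppergamma(s + 1, 1/2) - 4*2**s*(2*s - 3)*(2*s + 5)*uppergamma(s + 1, 1) - 8*2**s*(2*s + 5) + sqrt(2)*(2*s - 3))/(4*2**s*(2*s - 3)*(2*s + 5))
  -5/2 < Re(s) < 3/2

undo the shared t-power: t**(3/2) on [0, 1/2); exp(-t) on [1/2, 1); t**(-5/2) on [1, ∞)
breakpoints 1/2, 1: one integral from each of the 3 segments
[0, 1/2) adds the kernel integral of t**(5/2)
on [1/2, 1) integrate f = t*exp(-t) against the kernel
segment 1 to ∞ holds t**(-3/2); add its integral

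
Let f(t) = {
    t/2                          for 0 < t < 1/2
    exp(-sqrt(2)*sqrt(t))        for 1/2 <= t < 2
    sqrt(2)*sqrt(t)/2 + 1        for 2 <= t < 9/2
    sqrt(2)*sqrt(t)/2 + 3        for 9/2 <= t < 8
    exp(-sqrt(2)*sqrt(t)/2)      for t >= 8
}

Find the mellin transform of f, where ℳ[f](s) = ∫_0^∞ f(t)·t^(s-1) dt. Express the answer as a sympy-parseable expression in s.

(40*2**(4*s)*s*(s + 1) + 12*2**(4*s)*(s + 1) + 8*2**(2*s)*s*(s + 1)*(2*s + 1)*uppergamma(2*s, 2) - 16*2**(2*s)*s*(s + 1) - 4*2**(2*s)*(s + 1) - 16*9**s*s*(s + 1) - 8*9**s*(s + 1) + 8*s*(s + 1)*(2*s + 1)*uppergamma(2*s, 1) - 8*s*(s + 1)*(2*s + 1)*uppergamma(2*s, 2) + s*(2*s + 1))/(4*2**s*s*(s + 1)*(2*s + 1))
  Re(s) > -1

remove the common scale on t first: t on [0, 1/4); exp(-2*sqrt(t)) on [1/4, 1); sqrt(t) + 1 on [1, 9/4); …
back out the power substitution: t**2 on [0, 1/2); exp(-2*t) on [1/2, 1); t + 1 on [1, 3/2); …
slice at 1/2, 2, 9/2, 8, transform all 5 pieces, and sum them
the [0, 1/2) slice contributes ∫ t/2·t^(s-1) dt
on [1/2, 2): add ∫ exp(-sqrt(2)*sqrt(t))·t^(s-1) dt
on [2, 9/2): add ∫ (sqrt(2)*sqrt(t)/2 + 1)·t^(s-1) dt
[9/2, 8) adds the kernel integral of (sqrt(2)*sqrt(t)/2 + 3)
piece [8, ∞): integrate exp(-sqrt(2)*sqrt(t)/2) against the kernel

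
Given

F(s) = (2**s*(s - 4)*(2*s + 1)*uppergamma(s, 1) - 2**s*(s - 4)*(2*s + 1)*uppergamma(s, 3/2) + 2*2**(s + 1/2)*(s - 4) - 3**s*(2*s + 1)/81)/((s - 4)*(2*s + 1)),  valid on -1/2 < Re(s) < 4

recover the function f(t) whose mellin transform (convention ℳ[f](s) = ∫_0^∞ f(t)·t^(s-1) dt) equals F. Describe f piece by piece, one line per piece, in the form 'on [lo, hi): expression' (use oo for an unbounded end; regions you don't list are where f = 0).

breakpoints 2, 3: one integral from each of the 3 segments
the [0, 2) slice contributes ∫ sqrt(t)·t^(s-1) dt
piece [2, 3): integrate exp(-t/2) against the kernel
[3, ∞) adds the kernel integral of t**(-4)

on [0, 2): sqrt(t)
on [2, 3): exp(-t/2)
on [3, oo): t**(-4)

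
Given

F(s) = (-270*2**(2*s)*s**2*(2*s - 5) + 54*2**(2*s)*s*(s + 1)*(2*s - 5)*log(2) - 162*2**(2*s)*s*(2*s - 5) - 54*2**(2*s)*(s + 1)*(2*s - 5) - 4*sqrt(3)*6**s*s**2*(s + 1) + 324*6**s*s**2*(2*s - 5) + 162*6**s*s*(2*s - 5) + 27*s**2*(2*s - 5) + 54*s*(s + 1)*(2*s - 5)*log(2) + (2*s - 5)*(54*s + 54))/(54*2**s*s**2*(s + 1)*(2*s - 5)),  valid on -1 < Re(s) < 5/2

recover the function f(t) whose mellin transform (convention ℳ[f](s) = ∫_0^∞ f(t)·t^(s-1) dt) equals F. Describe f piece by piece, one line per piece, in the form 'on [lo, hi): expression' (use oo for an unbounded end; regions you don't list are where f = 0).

along the cuts 1/2, 2, 3, ℳ[f](s) splits into 4 integrals
the [0, 1/2) slice contributes ∫ t·t^(s-1) dt
∫ over [1/2, 2) of log(t)·t^(s-1) joins the sum
on [2, 3) integrate f = (t + 3) against the kernel
segment [3, ∞) carries t**(-5/2); integrate it

on [0, 1/2): t
on [1/2, 2): log(t)
on [2, 3): t + 3
on [3, oo): t**(-5/2)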